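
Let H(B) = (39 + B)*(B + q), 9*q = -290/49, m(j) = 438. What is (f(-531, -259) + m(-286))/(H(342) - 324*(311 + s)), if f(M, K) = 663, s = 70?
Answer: 161847/971296 ≈ 0.16663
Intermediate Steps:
q = -290/441 (q = (-290/49)/9 = (-290*1/49)/9 = (⅑)*(-290/49) = -290/441 ≈ -0.65760)
H(B) = (39 + B)*(-290/441 + B) (H(B) = (39 + B)*(B - 290/441) = (39 + B)*(-290/441 + B))
(f(-531, -259) + m(-286))/(H(342) - 324*(311 + s)) = (663 + 438)/((-3770/147 + 342² + (16909/441)*342) - 324*(311 + 70)) = 1101/((-3770/147 + 116964 + 642542/49) - 324*381) = 1101/(19117564/147 - 123444) = 1101/(971296/147) = 1101*(147/971296) = 161847/971296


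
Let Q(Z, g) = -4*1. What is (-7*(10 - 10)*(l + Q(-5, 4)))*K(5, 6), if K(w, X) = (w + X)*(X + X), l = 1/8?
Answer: 0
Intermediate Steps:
l = ⅛ ≈ 0.12500
Q(Z, g) = -4
K(w, X) = 2*X*(X + w) (K(w, X) = (X + w)*(2*X) = 2*X*(X + w))
(-7*(10 - 10)*(l + Q(-5, 4)))*K(5, 6) = (-7*(10 - 10)*(⅛ - 4))*(2*6*(6 + 5)) = (-0*(-31)/8)*(2*6*11) = -7*0*132 = 0*132 = 0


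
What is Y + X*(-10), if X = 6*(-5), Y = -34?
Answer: 266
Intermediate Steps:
X = -30
Y + X*(-10) = -34 - 30*(-10) = -34 + 300 = 266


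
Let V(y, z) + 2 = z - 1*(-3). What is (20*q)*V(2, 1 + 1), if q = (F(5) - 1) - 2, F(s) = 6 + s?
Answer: 480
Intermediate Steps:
V(y, z) = 1 + z (V(y, z) = -2 + (z - 1*(-3)) = -2 + (z + 3) = -2 + (3 + z) = 1 + z)
q = 8 (q = ((6 + 5) - 1) - 2 = (11 - 1) - 2 = 10 - 2 = 8)
(20*q)*V(2, 1 + 1) = (20*8)*(1 + (1 + 1)) = 160*(1 + 2) = 160*3 = 480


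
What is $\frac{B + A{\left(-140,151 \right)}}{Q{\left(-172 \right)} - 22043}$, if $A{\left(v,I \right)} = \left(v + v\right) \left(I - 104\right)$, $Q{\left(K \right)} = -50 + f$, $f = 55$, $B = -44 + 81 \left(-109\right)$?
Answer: $\frac{22033}{22038} \approx 0.99977$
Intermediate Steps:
$B = -8873$ ($B = -44 - 8829 = -8873$)
$Q{\left(K \right)} = 5$ ($Q{\left(K \right)} = -50 + 55 = 5$)
$A{\left(v,I \right)} = 2 v \left(-104 + I\right)$
$\frac{B + A{\left(-140,151 \right)}}{Q{\left(-172 \right)} - 22043} = \frac{-8873 + 2 \left(-140\right) \left(-104 + 151\right)}{5 - 22043} = \frac{-8873 + 2 \left(-140\right) 47}{-22038} = \left(-8873 - 13160\right) \left(- \frac{1}{22038}\right) = \left(-22033\right) \left(- \frac{1}{22038}\right) = \frac{22033}{22038}$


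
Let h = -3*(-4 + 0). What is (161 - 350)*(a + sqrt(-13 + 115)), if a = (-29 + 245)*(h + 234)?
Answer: -10042704 - 189*sqrt(102) ≈ -1.0045e+7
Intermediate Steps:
h = 12 (h = -3*(-4) = 12)
a = 53136 (a = (-29 + 245)*(12 + 234) = 216*246 = 53136)
(161 - 350)*(a + sqrt(-13 + 115)) = (161 - 350)*(53136 + sqrt(-13 + 115)) = -189*(53136 + sqrt(102)) = -10042704 - 189*sqrt(102)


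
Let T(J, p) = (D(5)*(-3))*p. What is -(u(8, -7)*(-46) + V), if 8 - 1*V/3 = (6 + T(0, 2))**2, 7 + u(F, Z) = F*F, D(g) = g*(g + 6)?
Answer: 317526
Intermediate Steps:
D(g) = g*(6 + g)
u(F, Z) = -7 + F**2 (u(F, Z) = -7 + F*F = -7 + F**2)
T(J, p) = -165*p (T(J, p) = ((5*(6 + 5))*(-3))*p = ((5*11)*(-3))*p = (55*(-3))*p = -165*p)
V = -314904 (V = 24 - 3*(6 - 165*2)**2 = 24 - 3*(6 - 330)**2 = 24 - 3*(-324)**2 = 24 - 3*104976 = 24 - 314928 = -314904)
-(u(8, -7)*(-46) + V) = -((-7 + 8**2)*(-46) - 314904) = -((-7 + 64)*(-46) - 314904) = -(57*(-46) - 314904) = -(-2622 - 314904) = -1*(-317526) = 317526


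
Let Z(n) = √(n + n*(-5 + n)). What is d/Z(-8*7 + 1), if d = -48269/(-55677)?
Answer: 48269*√3245/180671865 ≈ 0.015219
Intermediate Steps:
d = 48269/55677 (d = -48269*(-1/55677) = 48269/55677 ≈ 0.86695)
d/Z(-8*7 + 1) = 48269/(55677*(√((-8*7 + 1)*(-4 + (-8*7 + 1))))) = 48269/(55677*(√((-56 + 1)*(-4 + (-56 + 1))))) = 48269/(55677*(√(-55*(-4 - 55)))) = 48269/(55677*(√(-55*(-59)))) = 48269/(55677*(√3245)) = 48269*(√3245/3245)/55677 = 48269*√3245/180671865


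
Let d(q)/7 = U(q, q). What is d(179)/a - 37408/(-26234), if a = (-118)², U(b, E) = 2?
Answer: 130309067/91320554 ≈ 1.4269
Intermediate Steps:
a = 13924
d(q) = 14 (d(q) = 7*2 = 14)
d(179)/a - 37408/(-26234) = 14/13924 - 37408/(-26234) = 14*(1/13924) - 37408*(-1/26234) = 7/6962 + 18704/13117 = 130309067/91320554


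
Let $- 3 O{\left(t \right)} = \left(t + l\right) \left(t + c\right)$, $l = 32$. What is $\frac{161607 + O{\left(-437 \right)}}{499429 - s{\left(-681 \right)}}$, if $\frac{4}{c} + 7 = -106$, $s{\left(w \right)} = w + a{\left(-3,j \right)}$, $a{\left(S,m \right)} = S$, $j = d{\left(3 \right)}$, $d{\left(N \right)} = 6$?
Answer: $\frac{11594616}{56512769} \approx 0.20517$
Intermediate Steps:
$j = 6$
$s{\left(w \right)} = -3 + w$ ($s{\left(w \right)} = w - 3 = -3 + w$)
$c = - \frac{4}{113}$ ($c = \frac{4}{-7 - 106} = \frac{4}{-113} = 4 \left(- \frac{1}{113}\right) = - \frac{4}{113} \approx -0.035398$)
$O{\left(t \right)} = - \frac{\left(32 + t\right) \left(- \frac{4}{113} + t\right)}{3}$ ($O{\left(t \right)} = - \frac{\left(t + 32\right) \left(t - \frac{4}{113}\right)}{3} = - \frac{\left(32 + t\right) \left(- \frac{4}{113} + t\right)}{3}$)
$\frac{161607 + O{\left(-437 \right)}}{499429 - s{\left(-681 \right)}} = \frac{161607 - \left(- \frac{1578572}{339} + \frac{190969}{3}\right)}{499429 - \left(-3 - 681\right)} = \frac{161607 + \left(\frac{128}{339} + \frac{526148}{113} - \frac{190969}{3}\right)}{499429 - -684} = \frac{161607 + \left(\frac{128}{339} + \frac{526148}{113} - \frac{190969}{3}\right)}{499429 + 684} = \frac{161607 - \frac{6666975}{113}}{500113} = \frac{11594616}{113} \cdot \frac{1}{500113} = \frac{11594616}{56512769}$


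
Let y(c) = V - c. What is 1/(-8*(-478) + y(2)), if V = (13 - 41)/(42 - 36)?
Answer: 3/11452 ≈ 0.00026196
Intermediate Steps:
V = -14/3 (V = -28/6 = -28*1/6 = -14/3 ≈ -4.6667)
y(c) = -14/3 - c
1/(-8*(-478) + y(2)) = 1/(-8*(-478) + (-14/3 - 1*2)) = 1/(3824 + (-14/3 - 2)) = 1/(3824 - 20/3) = 1/(11452/3) = 3/11452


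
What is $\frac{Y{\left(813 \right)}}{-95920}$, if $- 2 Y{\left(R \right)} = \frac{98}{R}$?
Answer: $\frac{49}{77982960} \approx 6.2834 \cdot 10^{-7}$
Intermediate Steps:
$Y{\left(R \right)} = - \frac{49}{R}$ ($Y{\left(R \right)} = - \frac{98 \frac{1}{R}}{2} = - \frac{49}{R}$)
$\frac{Y{\left(813 \right)}}{-95920} = \frac{\left(-49\right) \frac{1}{813}}{-95920} = \left(-49\right) \frac{1}{813} \left(- \frac{1}{95920}\right) = \left(- \frac{49}{813}\right) \left(- \frac{1}{95920}\right) = \frac{49}{77982960}$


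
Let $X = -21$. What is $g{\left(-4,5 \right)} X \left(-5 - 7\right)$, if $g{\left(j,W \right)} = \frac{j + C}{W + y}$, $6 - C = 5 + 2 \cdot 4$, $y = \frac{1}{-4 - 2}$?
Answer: $- \frac{16632}{29} \approx -573.52$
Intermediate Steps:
$y = - \frac{1}{6}$ ($y = \frac{1}{-6} = - \frac{1}{6} \approx -0.16667$)
$C = -7$ ($C = 6 - \left(5 + 2 \cdot 4\right) = 6 - \left(5 + 8\right) = 6 - 13 = -7$)
$g{\left(j,W \right)} = \frac{-7 + j}{- \frac{1}{6} + W}$ ($g{\left(j,W \right)} = \frac{j - 7}{W - \frac{1}{6}} = \frac{-7 + j}{- \frac{1}{6} + W}$)
$g{\left(-4,5 \right)} X \left(-5 - 7\right) = \frac{6 \left(-7 - 4\right)}{-1 + 6 \cdot 5} \left(-21\right) \left(-5 - 7\right) = 6 \frac{1}{-1 + 30} \left(-11\right) \left(-21\right) \left(-12\right) = 6 \cdot \frac{1}{29} \left(-11\right) \left(-21\right) \left(-12\right) = \left(- \frac{66}{29}\right) \left(-21\right) \left(-12\right) = \frac{1386}{29} \left(-12\right) = - \frac{16632}{29}$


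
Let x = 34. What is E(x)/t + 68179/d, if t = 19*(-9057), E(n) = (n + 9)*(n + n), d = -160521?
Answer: -4067270087/9207645081 ≈ -0.44173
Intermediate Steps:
E(n) = 2*n*(9 + n) (E(n) = (9 + n)*(2*n) = 2*n*(9 + n))
t = -172083
E(x)/t + 68179/d = (2*34*(9 + 34))/(-172083) + 68179/(-160521) = (2*34*43)*(-1/172083) + 68179*(-1/160521) = 2924*(-1/172083) - 68179/160521 = -2924/172083 - 68179/160521 = -4067270087/9207645081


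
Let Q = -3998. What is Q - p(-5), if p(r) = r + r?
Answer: -3988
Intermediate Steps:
p(r) = 2*r
Q - p(-5) = -3998 - 2*(-5) = -3998 - 1*(-10) = -3998 + 10 = -3988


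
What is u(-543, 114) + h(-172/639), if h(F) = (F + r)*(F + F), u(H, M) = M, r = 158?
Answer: 11876834/408321 ≈ 29.087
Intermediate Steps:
h(F) = 2*F*(158 + F) (h(F) = (F + 158)*(F + F) = (158 + F)*(2*F) = 2*F*(158 + F))
u(-543, 114) + h(-172/639) = 114 + 2*(-172/639)*(158 - 172/639) = 114 + 2*(-172/639)*(100790/639) = 114 - 34671760/408321 = 11876834/408321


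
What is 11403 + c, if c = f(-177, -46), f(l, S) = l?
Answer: 11226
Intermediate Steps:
c = -177
11403 + c = 11403 - 177 = 11226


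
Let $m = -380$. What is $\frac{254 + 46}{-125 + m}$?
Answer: $- \frac{60}{101} \approx -0.59406$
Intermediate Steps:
$\frac{254 + 46}{-125 + m} = \frac{254 + 46}{-125 - 380} = \frac{300}{-505} = 300 \left(- \frac{1}{505}\right) = - \frac{60}{101}$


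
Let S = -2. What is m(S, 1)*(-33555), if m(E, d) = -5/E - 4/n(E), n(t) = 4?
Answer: -100665/2 ≈ -50333.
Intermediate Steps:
m(E, d) = -1 - 5/E (m(E, d) = -5/E - 4/4 = -5/E - 4*1/4 = -5/E - 1 = -1 - 5/E)
m(S, 1)*(-33555) = ((-5 - 1*(-2))/(-2))*(-33555) = -(-5 + 2)/2*(-33555) = -1/2*(-3)*(-33555) = (3/2)*(-33555) = -100665/2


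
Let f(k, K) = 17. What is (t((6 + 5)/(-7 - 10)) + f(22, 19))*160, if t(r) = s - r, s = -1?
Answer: 45280/17 ≈ 2663.5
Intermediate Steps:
t(r) = -1 - r
(t((6 + 5)/(-7 - 10)) + f(22, 19))*160 = ((-1 - (6 + 5)/(-7 - 10)) + 17)*160 = ((-1 - 11/(-17)) + 17)*160 = ((-1 - 11*(-1)/17) + 17)*160 = ((-1 - 1*(-11/17)) + 17)*160 = ((-1 + 11/17) + 17)*160 = (-6/17 + 17)*160 = (283/17)*160 = 45280/17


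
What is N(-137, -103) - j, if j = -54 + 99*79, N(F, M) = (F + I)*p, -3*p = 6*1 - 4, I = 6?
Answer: -23039/3 ≈ -7679.7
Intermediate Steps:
p = -2/3 (p = -(6*1 - 4)/3 = -(6 - 4)/3 = -1/3*2 = -2/3 ≈ -0.66667)
N(F, M) = -4 - 2*F/3 (N(F, M) = (F + 6)*(-2/3) = (6 + F)*(-2/3) = -4 - 2*F/3)
j = 7767 (j = -54 + 7821 = 7767)
N(-137, -103) - j = (-4 - 2/3*(-137)) - 1*7767 = (-4 + 274/3) - 7767 = 262/3 - 7767 = -23039/3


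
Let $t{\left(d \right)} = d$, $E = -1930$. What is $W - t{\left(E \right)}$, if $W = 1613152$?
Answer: $1615082$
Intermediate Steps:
$W - t{\left(E \right)} = 1613152 - -1930 = 1613152 + 1930 = 1615082$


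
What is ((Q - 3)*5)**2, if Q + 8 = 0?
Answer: 3025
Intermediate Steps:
Q = -8 (Q = -8 + 0 = -8)
((Q - 3)*5)**2 = ((-8 - 3)*5)**2 = (-11*5)**2 = (-55)**2 = 3025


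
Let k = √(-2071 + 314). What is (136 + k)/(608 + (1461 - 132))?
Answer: 136/1937 + I*√1757/1937 ≈ 0.070212 + 0.02164*I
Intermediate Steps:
k = I*√1757 (k = √(-1757) = I*√1757 ≈ 41.917*I)
(136 + k)/(608 + (1461 - 132)) = (136 + I*√1757)/(608 + (1461 - 132)) = (136 + I*√1757)/(608 + 1329) = (136 + I*√1757)/1937 = (136 + I*√1757)*(1/1937) = 136/1937 + I*√1757/1937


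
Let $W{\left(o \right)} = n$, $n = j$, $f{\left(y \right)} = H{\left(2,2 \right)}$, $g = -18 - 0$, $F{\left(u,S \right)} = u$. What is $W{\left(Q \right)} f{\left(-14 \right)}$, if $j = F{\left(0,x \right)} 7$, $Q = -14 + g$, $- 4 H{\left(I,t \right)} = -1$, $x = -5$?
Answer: $0$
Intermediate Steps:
$g = -18$ ($g = -18 + 0 = -18$)
$H{\left(I,t \right)} = \frac{1}{4}$ ($H{\left(I,t \right)} = \left(- \frac{1}{4}\right) \left(-1\right) = \frac{1}{4}$)
$Q = -32$ ($Q = -14 - 18 = -32$)
$j = 0$ ($j = 0 \cdot 7 = 0$)
$f{\left(y \right)} = \frac{1}{4}$
$n = 0$
$W{\left(o \right)} = 0$
$W{\left(Q \right)} f{\left(-14 \right)} = 0 \cdot \frac{1}{4} = 0$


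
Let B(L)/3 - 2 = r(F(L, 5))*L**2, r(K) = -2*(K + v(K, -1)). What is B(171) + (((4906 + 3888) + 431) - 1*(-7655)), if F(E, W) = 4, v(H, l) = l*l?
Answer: -860344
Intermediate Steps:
v(H, l) = l**2
r(K) = -2 - 2*K (r(K) = -2*(K + (-1)**2) = -2*(K + 1) = -2*(1 + K) = -2 - 2*K)
B(L) = 6 - 30*L**2 (B(L) = 6 + 3*((-2 - 2*4)*L**2) = 6 + 3*((-2 - 8)*L**2) = 6 + 3*(-10*L**2) = 6 - 30*L**2)
B(171) + (((4906 + 3888) + 431) - 1*(-7655)) = (6 - 30*171**2) + (((4906 + 3888) + 431) - 1*(-7655)) = (6 - 30*29241) + ((8794 + 431) + 7655) = (6 - 877230) + (9225 + 7655) = -877224 + 16880 = -860344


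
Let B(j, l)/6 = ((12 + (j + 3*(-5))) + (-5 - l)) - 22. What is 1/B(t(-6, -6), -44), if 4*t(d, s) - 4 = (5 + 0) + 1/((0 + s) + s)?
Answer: 8/779 ≈ 0.010270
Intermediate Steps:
t(d, s) = 9/4 + 1/(8*s) (t(d, s) = 1 + ((5 + 0) + 1/((0 + s) + s))/4 = 1 + (5 + 1/(s + s))/4 = 1 + (5 + 1/(2*s))/4 = 1 + (5/4 + 1/(8*s)) = 9/4 + 1/(8*s))
B(j, l) = -180 - 6*l + 6*j (B(j, l) = 6*(((12 + (j + 3*(-5))) + (-5 - l)) - 22) = 6*(((12 + (j - 15)) + (-5 - l)) - 22) = 6*(((12 + (-15 + j)) + (-5 - l)) - 22) = 6*(((-3 + j) + (-5 - l)) - 22) = 6*((-8 + j - l) - 22) = 6*(-30 + j - l) = -180 - 6*l + 6*j)
1/B(t(-6, -6), -44) = 1/(-180 - 6*(-44) + 6*((⅛)*(1 + 18*(-6))/(-6))) = 1/(-180 + 264 + 6*((⅛)*(-⅙)*(1 - 108))) = 1/(-180 + 264 + 6*((⅛)*(-⅙)*(-107))) = 1/(-180 + 264 + 6*(107/48)) = 1/(-180 + 264 + 107/8) = 1/(779/8) = 8/779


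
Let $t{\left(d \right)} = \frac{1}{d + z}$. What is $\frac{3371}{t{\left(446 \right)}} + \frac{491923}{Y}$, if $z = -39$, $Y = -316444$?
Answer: $\frac{434159726745}{316444} \approx 1.372 \cdot 10^{6}$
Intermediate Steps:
$t{\left(d \right)} = \frac{1}{-39 + d}$ ($t{\left(d \right)} = \frac{1}{d - 39} = \frac{1}{-39 + d}$)
$\frac{3371}{t{\left(446 \right)}} + \frac{491923}{Y} = \frac{3371}{\frac{1}{-39 + 446}} + \frac{491923}{-316444} = \frac{3371}{\frac{1}{407}} + 491923 \left(- \frac{1}{316444}\right) = 3371 \frac{1}{\frac{1}{407}} - \frac{491923}{316444} = 3371 \cdot 407 - \frac{491923}{316444} = 1371997 - \frac{491923}{316444} = \frac{434159726745}{316444}$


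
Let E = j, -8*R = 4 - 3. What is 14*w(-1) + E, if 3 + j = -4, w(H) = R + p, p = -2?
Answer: -147/4 ≈ -36.750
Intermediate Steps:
R = -⅛ (R = -(4 - 3)/8 = -⅛*1 = -⅛ ≈ -0.12500)
w(H) = -17/8 (w(H) = -⅛ - 2 = -17/8)
j = -7 (j = -3 - 4 = -7)
E = -7
14*w(-1) + E = 14*(-17/8) - 7 = -119/4 - 7 = -147/4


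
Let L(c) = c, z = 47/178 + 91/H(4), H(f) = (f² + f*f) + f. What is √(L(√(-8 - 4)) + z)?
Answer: √(796105 + 570312*I*√3)/534 ≈ 1.9027 + 0.91029*I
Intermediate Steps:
H(f) = f + 2*f² (H(f) = (f² + f²) + f = 2*f² + f = f + 2*f²)
z = 8945/3204 (z = 47/178 + 91/((4*(1 + 2*4))) = 47*(1/178) + 91/((4*(1 + 8))) = 47/178 + 91/((4*9)) = 47/178 + 91/36 = 8945/3204 ≈ 2.7918)
√(L(√(-8 - 4)) + z) = √(√(-8 - 4) + 8945/3204) = √(√(-12) + 8945/3204) = √(2*I*√3 + 8945/3204) = √(8945/3204 + 2*I*√3)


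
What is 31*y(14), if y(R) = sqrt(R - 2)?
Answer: 62*sqrt(3) ≈ 107.39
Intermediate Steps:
y(R) = sqrt(-2 + R)
31*y(14) = 31*sqrt(-2 + 14) = 31*sqrt(12) = 31*(2*sqrt(3)) = 62*sqrt(3)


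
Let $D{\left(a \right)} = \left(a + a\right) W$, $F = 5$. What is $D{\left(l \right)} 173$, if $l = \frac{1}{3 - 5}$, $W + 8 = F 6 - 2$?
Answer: $-3460$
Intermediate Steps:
$W = 20$ ($W = -8 + \left(5 \cdot 6 - 2\right) = -8 + \left(30 - 2\right) = -8 + 28 = 20$)
$l = - \frac{1}{2}$ ($l = \frac{1}{-2} = - \frac{1}{2} \approx -0.5$)
$D{\left(a \right)} = 40 a$ ($D{\left(a \right)} = \left(a + a\right) 20 = 2 a 20 = 40 a$)
$D{\left(l \right)} 173 = 40 \left(- \frac{1}{2}\right) 173 = \left(-20\right) 173 = -3460$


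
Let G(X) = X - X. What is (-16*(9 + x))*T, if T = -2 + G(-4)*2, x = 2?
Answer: 352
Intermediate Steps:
G(X) = 0
T = -2 (T = -2 + 0*2 = -2 + 0 = -2)
(-16*(9 + x))*T = -16*(9 + 2)*(-2) = -16*11*(-2) = -176*(-2) = 352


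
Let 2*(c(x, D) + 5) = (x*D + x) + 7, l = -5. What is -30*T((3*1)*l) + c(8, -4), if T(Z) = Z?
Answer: 873/2 ≈ 436.50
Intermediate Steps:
c(x, D) = -3/2 + x/2 + D*x/2 (c(x, D) = -5 + ((x*D + x) + 7)/2 = -5 + ((D*x + x) + 7)/2 = -5 + ((x + D*x) + 7)/2 = -5 + (7 + x + D*x)/2 = -5 + (7/2 + x/2 + D*x/2) = -3/2 + x/2 + D*x/2)
-30*T((3*1)*l) + c(8, -4) = -30*3*1*(-5) + (-3/2 + (1/2)*8 + (1/2)*(-4)*8) = -90*(-5) + (-3/2 + 4 - 16) = -30*(-15) - 27/2 = 450 - 27/2 = 873/2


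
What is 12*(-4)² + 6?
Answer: 198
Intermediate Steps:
12*(-4)² + 6 = 12*16 + 6 = 192 + 6 = 198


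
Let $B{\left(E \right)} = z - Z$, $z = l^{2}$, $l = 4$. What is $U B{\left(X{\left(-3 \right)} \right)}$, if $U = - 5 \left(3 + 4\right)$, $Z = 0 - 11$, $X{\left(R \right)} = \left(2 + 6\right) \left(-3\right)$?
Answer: $-945$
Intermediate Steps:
$X{\left(R \right)} = -24$ ($X{\left(R \right)} = 8 \left(-3\right) = -24$)
$Z = -11$
$z = 16$ ($z = 4^{2} = 16$)
$B{\left(E \right)} = 27$ ($B{\left(E \right)} = 16 - -11 = 16 + 11 = 27$)
$U = -35$ ($U = \left(-5\right) 7 = -35$)
$U B{\left(X{\left(-3 \right)} \right)} = \left(-35\right) 27 = -945$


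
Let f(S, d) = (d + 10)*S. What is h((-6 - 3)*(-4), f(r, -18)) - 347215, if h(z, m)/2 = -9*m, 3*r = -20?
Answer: -348175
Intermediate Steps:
r = -20/3 (r = (1/3)*(-20) = -20/3 ≈ -6.6667)
f(S, d) = S*(10 + d) (f(S, d) = (10 + d)*S = S*(10 + d))
h(z, m) = -18*m (h(z, m) = 2*(-9*m) = -18*m)
h((-6 - 3)*(-4), f(r, -18)) - 347215 = -(-120)*(10 - 18) - 347215 = -(-120)*(-8) - 347215 = -18*160/3 - 347215 = -960 - 347215 = -348175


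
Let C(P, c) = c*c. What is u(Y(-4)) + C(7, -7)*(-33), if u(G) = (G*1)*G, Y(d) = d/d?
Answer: -1616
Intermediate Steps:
C(P, c) = c**2
Y(d) = 1
u(G) = G**2 (u(G) = G*G = G**2)
u(Y(-4)) + C(7, -7)*(-33) = 1**2 + (-7)**2*(-33) = 1 + 49*(-33) = 1 - 1617 = -1616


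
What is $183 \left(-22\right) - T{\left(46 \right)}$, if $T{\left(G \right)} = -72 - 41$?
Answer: $-3913$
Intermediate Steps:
$T{\left(G \right)} = -113$ ($T{\left(G \right)} = -72 - 41 = -113$)
$183 \left(-22\right) - T{\left(46 \right)} = 183 \left(-22\right) - -113 = -4026 + 113 = -3913$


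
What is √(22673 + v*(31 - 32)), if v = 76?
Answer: √22597 ≈ 150.32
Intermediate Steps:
√(22673 + v*(31 - 32)) = √(22673 + 76*(31 - 32)) = √(22673 + 76*(-1)) = √(22673 - 76) = √22597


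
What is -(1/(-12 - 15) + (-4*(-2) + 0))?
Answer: -215/27 ≈ -7.9630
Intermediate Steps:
-(1/(-12 - 15) + (-4*(-2) + 0)) = -(1/(-27) + (8 + 0)) = -(-1/27 + 8) = -1*215/27 = -215/27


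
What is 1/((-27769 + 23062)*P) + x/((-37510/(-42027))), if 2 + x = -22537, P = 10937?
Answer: -4433153394058667/175548365190 ≈ -25253.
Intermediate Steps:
x = -22539 (x = -2 - 22537 = -22539)
1/((-27769 + 23062)*P) + x/((-37510/(-42027))) = 1/((-27769 + 23062)*10937) - 22539/((-37510/(-42027))) = (1/10937)/(-4707) - 22539/((-37510*(-1/42027))) = -1/4707*1/10937 - 22539/37510/42027 = -1/51480459 - 22539*42027/37510 = -1/51480459 - 86113323/3410 = -4433153394058667/175548365190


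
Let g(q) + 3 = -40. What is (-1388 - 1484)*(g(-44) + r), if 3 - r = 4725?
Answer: 13685080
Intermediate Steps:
r = -4722 (r = 3 - 1*4725 = 3 - 4725 = -4722)
g(q) = -43 (g(q) = -3 - 40 = -43)
(-1388 - 1484)*(g(-44) + r) = (-1388 - 1484)*(-43 - 4722) = -2872*(-4765) = 13685080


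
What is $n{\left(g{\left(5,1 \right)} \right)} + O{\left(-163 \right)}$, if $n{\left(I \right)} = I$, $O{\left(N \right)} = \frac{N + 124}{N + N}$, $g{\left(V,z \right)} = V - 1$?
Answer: $\frac{1343}{326} \approx 4.1196$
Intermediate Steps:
$g{\left(V,z \right)} = -1 + V$
$O{\left(N \right)} = \frac{124 + N}{2 N}$
$n{\left(g{\left(5,1 \right)} \right)} + O{\left(-163 \right)} = \left(-1 + 5\right) + \frac{124 - 163}{2 \left(-163\right)} = 4 + \frac{1}{2} \left(- \frac{1}{163}\right) \left(-39\right) = 4 + \frac{39}{326} = \frac{1343}{326}$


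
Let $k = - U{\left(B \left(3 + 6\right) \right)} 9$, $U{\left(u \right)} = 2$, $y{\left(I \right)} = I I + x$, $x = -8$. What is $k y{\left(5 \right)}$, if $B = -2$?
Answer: $-306$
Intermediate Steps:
$y{\left(I \right)} = -8 + I^{2}$ ($y{\left(I \right)} = I I - 8 = I^{2} - 8 = -8 + I^{2}$)
$k = -18$ ($k = \left(-1\right) 2 \cdot 9 = \left(-2\right) 9 = -18$)
$k y{\left(5 \right)} = - 18 \left(-8 + 5^{2}\right) = - 18 \left(-8 + 25\right) = \left(-18\right) 17 = -306$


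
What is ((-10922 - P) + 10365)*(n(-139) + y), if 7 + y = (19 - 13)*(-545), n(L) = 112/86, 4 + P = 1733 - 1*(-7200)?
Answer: 1336150530/43 ≈ 3.1073e+7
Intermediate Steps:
P = 8929 (P = -4 + (1733 - 1*(-7200)) = -4 + (1733 + 7200) = -4 + 8933 = 8929)
n(L) = 56/43 (n(L) = 112*(1/86) = 56/43)
y = -3277 (y = -7 + (19 - 13)*(-545) = -7 + 6*(-545) = -7 - 3270 = -3277)
((-10922 - P) + 10365)*(n(-139) + y) = ((-10922 - 1*8929) + 10365)*(56/43 - 3277) = ((-10922 - 8929) + 10365)*(-140855/43) = (-19851 + 10365)*(-140855/43) = -9486*(-140855/43) = 1336150530/43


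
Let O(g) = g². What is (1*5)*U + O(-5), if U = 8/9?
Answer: 265/9 ≈ 29.444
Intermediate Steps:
U = 8/9 (U = 8*(⅑) = 8/9 ≈ 0.88889)
(1*5)*U + O(-5) = (1*5)*(8/9) + (-5)² = 5*(8/9) + 25 = 40/9 + 25 = 265/9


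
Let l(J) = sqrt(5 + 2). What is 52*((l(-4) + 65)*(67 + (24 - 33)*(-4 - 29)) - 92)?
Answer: 1225536 + 18928*sqrt(7) ≈ 1.2756e+6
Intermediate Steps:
l(J) = sqrt(7)
52*((l(-4) + 65)*(67 + (24 - 33)*(-4 - 29)) - 92) = 52*((sqrt(7) + 65)*(67 + (24 - 33)*(-4 - 29)) - 92) = 52*((65 + sqrt(7))*(67 - 9*(-33)) - 92) = 52*((65 + sqrt(7))*(67 + 297) - 92) = 52*((65 + sqrt(7))*364 - 92) = 52*((23660 + 364*sqrt(7)) - 92) = 52*(23568 + 364*sqrt(7)) = 1225536 + 18928*sqrt(7)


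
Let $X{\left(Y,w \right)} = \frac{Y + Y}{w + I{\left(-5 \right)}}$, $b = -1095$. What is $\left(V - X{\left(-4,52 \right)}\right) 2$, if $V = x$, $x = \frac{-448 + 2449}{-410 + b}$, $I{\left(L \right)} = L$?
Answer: $- \frac{164014}{70735} \approx -2.3187$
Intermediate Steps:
$X{\left(Y,w \right)} = \frac{2 Y}{-5 + w}$ ($X{\left(Y,w \right)} = \frac{Y + Y}{w - 5} = \frac{2 Y}{-5 + w}$)
$x = - \frac{2001}{1505}$ ($x = \frac{-448 + 2449}{-410 - 1095} = \frac{2001}{-1505} = 2001 \left(- \frac{1}{1505}\right) = - \frac{2001}{1505} \approx -1.3296$)
$V = - \frac{2001}{1505} \approx -1.3296$
$\left(V - X{\left(-4,52 \right)}\right) 2 = \left(- \frac{2001}{1505} - 2 \left(-4\right) \frac{1}{-5 + 52}\right) 2 = \left(- \frac{2001}{1505} - 2 \left(-4\right) \frac{1}{47}\right) 2 = \left(- \frac{2001}{1505} - - \frac{8}{47}\right) 2 = \left(- \frac{2001}{1505} + \frac{8}{47}\right) 2 = \left(- \frac{82007}{70735}\right) 2 = - \frac{164014}{70735}$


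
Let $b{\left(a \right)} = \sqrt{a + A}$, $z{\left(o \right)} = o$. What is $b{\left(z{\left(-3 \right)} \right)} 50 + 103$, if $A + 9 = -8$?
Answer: $103 + 100 i \sqrt{5} \approx 103.0 + 223.61 i$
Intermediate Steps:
$A = -17$ ($A = -9 - 8 = -17$)
$b{\left(a \right)} = \sqrt{-17 + a}$ ($b{\left(a \right)} = \sqrt{a - 17} = \sqrt{-17 + a}$)
$b{\left(z{\left(-3 \right)} \right)} 50 + 103 = \sqrt{-17 - 3} \cdot 50 + 103 = \sqrt{-20} \cdot 50 + 103 = 2 i \sqrt{5} \cdot 50 + 103 = 100 i \sqrt{5} + 103 = 103 + 100 i \sqrt{5}$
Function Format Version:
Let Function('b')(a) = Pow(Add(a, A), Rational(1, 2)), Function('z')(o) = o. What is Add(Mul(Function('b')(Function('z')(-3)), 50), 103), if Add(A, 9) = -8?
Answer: Add(103, Mul(100, I, Pow(5, Rational(1, 2)))) ≈ Add(103.00, Mul(223.61, I))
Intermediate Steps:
A = -17 (A = Add(-9, -8) = -17)
Function('b')(a) = Pow(Add(-17, a), Rational(1, 2)) (Function('b')(a) = Pow(Add(a, -17), Rational(1, 2)) = Pow(Add(-17, a), Rational(1, 2)))
Add(Mul(Function('b')(Function('z')(-3)), 50), 103) = Add(Mul(Pow(Add(-17, -3), Rational(1, 2)), 50), 103) = Add(Mul(Pow(-20, Rational(1, 2)), 50), 103) = Add(Mul(Mul(2, I, Pow(5, Rational(1, 2))), 50), 103) = Add(Mul(100, I, Pow(5, Rational(1, 2))), 103) = Add(103, Mul(100, I, Pow(5, Rational(1, 2))))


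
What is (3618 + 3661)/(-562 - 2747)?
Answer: -7279/3309 ≈ -2.1998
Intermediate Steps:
(3618 + 3661)/(-562 - 2747) = 7279/(-3309) = 7279*(-1/3309) = -7279/3309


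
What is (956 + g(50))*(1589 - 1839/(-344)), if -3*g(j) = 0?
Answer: 131080745/86 ≈ 1.5242e+6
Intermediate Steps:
g(j) = 0 (g(j) = -⅓*0 = 0)
(956 + g(50))*(1589 - 1839/(-344)) = (956 + 0)*(1589 - 1839/(-344)) = 956*(1589 - 1839*(-1/344)) = 956*(1589 + 1839/344) = 956*(548455/344) = 131080745/86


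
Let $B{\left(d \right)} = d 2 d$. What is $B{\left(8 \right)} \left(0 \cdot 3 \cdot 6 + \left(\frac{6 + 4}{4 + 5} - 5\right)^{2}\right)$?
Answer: $\frac{156800}{81} \approx 1935.8$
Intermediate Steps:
$B{\left(d \right)} = 2 d^{2}$ ($B{\left(d \right)} = 2 d d = 2 d^{2}$)
$B{\left(8 \right)} \left(0 \cdot 3 \cdot 6 + \left(\frac{6 + 4}{4 + 5} - 5\right)^{2}\right) = 2 \cdot 8^{2} \left(0 \cdot 3 \cdot 6 + \left(\frac{6 + 4}{4 + 5} - 5\right)^{2}\right) = 2 \cdot 64 \left(0 \cdot 6 + \left(\frac{10}{9} - 5\right)^{2}\right) = 128 \left(0 + \left(10 \cdot \frac{1}{9} - 5\right)^{2}\right) = 128 \left(0 + \left(\frac{10}{9} - 5\right)^{2}\right) = 128 \left(0 + \left(- \frac{35}{9}\right)^{2}\right) = 128 \left(0 + \frac{1225}{81}\right) = 128 \cdot \frac{1225}{81} = \frac{156800}{81}$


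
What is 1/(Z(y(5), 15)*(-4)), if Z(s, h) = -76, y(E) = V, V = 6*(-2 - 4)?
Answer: 1/304 ≈ 0.0032895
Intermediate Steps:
V = -36 (V = 6*(-6) = -36)
y(E) = -36
1/(Z(y(5), 15)*(-4)) = 1/(-76*(-4)) = 1/304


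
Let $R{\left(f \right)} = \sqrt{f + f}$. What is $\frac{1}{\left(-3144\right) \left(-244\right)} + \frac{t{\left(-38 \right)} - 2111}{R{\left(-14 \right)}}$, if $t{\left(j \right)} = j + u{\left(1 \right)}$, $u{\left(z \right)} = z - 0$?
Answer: $\frac{1}{767136} + \frac{1074 i \sqrt{7}}{7} \approx 1.3035 \cdot 10^{-6} + 405.93 i$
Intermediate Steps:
$u{\left(z \right)} = z$ ($u{\left(z \right)} = z + 0 = z$)
$t{\left(j \right)} = 1 + j$ ($t{\left(j \right)} = j + 1 = 1 + j$)
$R{\left(f \right)} = \sqrt{2} \sqrt{f}$ ($R{\left(f \right)} = \sqrt{2 f} = \sqrt{2} \sqrt{f}$)
$\frac{1}{\left(-3144\right) \left(-244\right)} + \frac{t{\left(-38 \right)} - 2111}{R{\left(-14 \right)}} = \frac{1}{\left(-3144\right) \left(-244\right)} + \frac{\left(1 - 38\right) - 2111}{\sqrt{2} \sqrt{-14}} = \left(- \frac{1}{3144}\right) \left(- \frac{1}{244}\right) + \frac{-37 - 2111}{\sqrt{2} i \sqrt{14}} = \frac{1}{767136} - \frac{2148}{2 i \sqrt{7}} = \frac{1}{767136} - 2148 \left(- \frac{i \sqrt{7}}{14}\right) = \frac{1}{767136} + \frac{1074 i \sqrt{7}}{7}$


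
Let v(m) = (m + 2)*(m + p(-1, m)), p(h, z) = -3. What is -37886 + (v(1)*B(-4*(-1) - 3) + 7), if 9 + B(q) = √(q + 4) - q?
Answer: -37819 - 6*√5 ≈ -37832.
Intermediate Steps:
B(q) = -9 + √(4 + q) - q (B(q) = -9 + (√(q + 4) - q) = -9 + (√(4 + q) - q) = -9 + √(4 + q) - q)
v(m) = (-3 + m)*(2 + m) (v(m) = (m + 2)*(m - 3) = (2 + m)*(-3 + m) = (-3 + m)*(2 + m))
-37886 + (v(1)*B(-4*(-1) - 3) + 7) = -37886 + ((-6 + 1² - 1*1)*(-9 + √(4 + (-4*(-1) - 3)) - (-4*(-1) - 3)) + 7) = -37886 + ((-6 + 1 - 1)*(-9 + √(4 + (4 - 3)) - (4 - 3)) + 7) = -37886 + (-6*(-9 + √(4 + 1) - 1*1) + 7) = -37886 + (-6*(-9 + √5 - 1) + 7) = -37886 + (-6*(-10 + √5) + 7) = -37886 + ((60 - 6*√5) + 7) = -37886 + (67 - 6*√5) = -37819 - 6*√5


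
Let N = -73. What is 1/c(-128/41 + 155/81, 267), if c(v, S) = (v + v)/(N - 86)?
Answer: 528039/8026 ≈ 65.791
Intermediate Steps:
c(v, S) = -2*v/159 (c(v, S) = (v + v)/(-73 - 86) = (2*v)/(-159) = (2*v)*(-1/159) = -2*v/159)
1/c(-128/41 + 155/81, 267) = 1/(-2*(-128/41 + 155/81)/159) = 1/(-2/159*(-4013/3321)) = 1/(8026/528039) = 528039/8026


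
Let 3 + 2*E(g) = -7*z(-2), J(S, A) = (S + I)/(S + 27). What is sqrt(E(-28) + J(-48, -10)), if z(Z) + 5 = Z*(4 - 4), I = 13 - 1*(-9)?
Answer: sqrt(7602)/21 ≈ 4.1519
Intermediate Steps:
I = 22 (I = 13 + 9 = 22)
z(Z) = -5 (z(Z) = -5 + Z*(4 - 4) = -5 + Z*0 = -5 + 0 = -5)
J(S, A) = (22 + S)/(27 + S) (J(S, A) = (S + 22)/(S + 27) = (22 + S)/(27 + S))
E(g) = 16 (E(g) = -3/2 + (-7*(-5))/2 = -3/2 + (1/2)*35 = -3/2 + 35/2 = 16)
sqrt(E(-28) + J(-48, -10)) = sqrt(16 + (22 - 48)/(27 - 48)) = sqrt(16 - 26/(-21)) = sqrt(16 - 1/21*(-26)) = sqrt(16 + 26/21) = sqrt(362/21) = sqrt(7602)/21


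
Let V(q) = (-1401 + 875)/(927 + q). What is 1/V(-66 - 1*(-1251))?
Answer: -1056/263 ≈ -4.0152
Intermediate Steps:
V(q) = -526/(927 + q)
1/V(-66 - 1*(-1251)) = 1/(-526/(927 + (-66 - 1*(-1251)))) = 1/(-526/(927 + (-66 + 1251))) = 1/(-526/(927 + 1185)) = 1/(-526/2112) = 1/(-526*1/2112) = 1/(-263/1056) = -1056/263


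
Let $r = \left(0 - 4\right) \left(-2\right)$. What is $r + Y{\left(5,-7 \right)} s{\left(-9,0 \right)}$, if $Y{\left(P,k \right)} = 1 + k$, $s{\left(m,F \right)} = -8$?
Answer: $56$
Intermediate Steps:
$r = 8$ ($r = \left(-4\right) \left(-2\right) = 8$)
$r + Y{\left(5,-7 \right)} s{\left(-9,0 \right)} = 8 + \left(1 - 7\right) \left(-8\right) = 8 - -48 = 8 + 48 = 56$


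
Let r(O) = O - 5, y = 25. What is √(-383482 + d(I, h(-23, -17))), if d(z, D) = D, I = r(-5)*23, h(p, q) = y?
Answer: I*√383457 ≈ 619.24*I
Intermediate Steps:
r(O) = -5 + O
h(p, q) = 25
I = -230 (I = (-5 - 5)*23 = -10*23 = -230)
√(-383482 + d(I, h(-23, -17))) = √(-383482 + 25) = √(-383457) = I*√383457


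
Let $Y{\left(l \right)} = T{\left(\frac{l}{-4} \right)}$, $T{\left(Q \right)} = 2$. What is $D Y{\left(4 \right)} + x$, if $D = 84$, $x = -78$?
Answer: $90$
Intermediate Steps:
$Y{\left(l \right)} = 2$
$D Y{\left(4 \right)} + x = 84 \cdot 2 - 78 = 168 - 78 = 90$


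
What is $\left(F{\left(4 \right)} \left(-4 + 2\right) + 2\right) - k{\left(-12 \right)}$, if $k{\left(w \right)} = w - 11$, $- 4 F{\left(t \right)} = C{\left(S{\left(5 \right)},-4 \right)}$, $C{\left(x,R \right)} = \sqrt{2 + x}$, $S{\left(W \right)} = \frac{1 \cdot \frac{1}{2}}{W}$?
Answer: $25 + \frac{\sqrt{210}}{20} \approx 25.725$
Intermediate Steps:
$S{\left(W \right)} = \frac{1}{2 W}$ ($S{\left(W \right)} = \frac{1 \cdot \frac{1}{2}}{W} = \frac{1}{2 W}$)
$F{\left(t \right)} = - \frac{\sqrt{210}}{40}$ ($F{\left(t \right)} = - \frac{\sqrt{2 + \frac{1}{2 \cdot 5}}}{4} = - \frac{\sqrt{2 + \frac{1}{2} \cdot \frac{1}{5}}}{4} = - \frac{\sqrt{2 + \frac{1}{10}}}{4} = - \frac{\sqrt{\frac{21}{10}}}{4} = - \frac{\frac{1}{10} \sqrt{210}}{4} = - \frac{\sqrt{210}}{40}$)
$k{\left(w \right)} = -11 + w$
$\left(F{\left(4 \right)} \left(-4 + 2\right) + 2\right) - k{\left(-12 \right)} = \left(- \frac{\sqrt{210}}{40} \left(-4 + 2\right) + 2\right) - \left(-11 - 12\right) = \left(- \frac{\sqrt{210}}{40} \left(-2\right) + 2\right) - -23 = \left(\frac{\sqrt{210}}{20} + 2\right) + 23 = \left(2 + \frac{\sqrt{210}}{20}\right) + 23 = 25 + \frac{\sqrt{210}}{20}$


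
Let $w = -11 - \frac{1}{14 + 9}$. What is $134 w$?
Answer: $- \frac{34036}{23} \approx -1479.8$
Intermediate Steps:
$w = - \frac{254}{23}$ ($w = -11 - \frac{1}{23} = - \frac{254}{23} \approx -11.043$)
$134 w = 134 \left(- \frac{254}{23}\right) = - \frac{34036}{23}$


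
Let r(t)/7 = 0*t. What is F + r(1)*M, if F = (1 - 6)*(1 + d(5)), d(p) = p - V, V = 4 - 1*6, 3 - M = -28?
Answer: -40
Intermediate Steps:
M = 31 (M = 3 - 1*(-28) = 3 + 28 = 31)
r(t) = 0 (r(t) = 7*(0*t) = 7*0 = 0)
V = -2 (V = 4 - 6 = -2)
d(p) = 2 + p (d(p) = p - 1*(-2) = p + 2 = 2 + p)
F = -40 (F = (1 - 6)*(1 + (2 + 5)) = -5*(1 + 7) = -5*8 = -40)
F + r(1)*M = -40 + 0*31 = -40 + 0 = -40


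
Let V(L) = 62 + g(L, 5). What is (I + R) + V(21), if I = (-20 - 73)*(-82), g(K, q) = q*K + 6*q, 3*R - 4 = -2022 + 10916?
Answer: 10789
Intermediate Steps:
R = 2966 (R = 4/3 + (-2022 + 10916)/3 = 4/3 + (1/3)*8894 = 4/3 + 8894/3 = 2966)
g(K, q) = 6*q + K*q (g(K, q) = K*q + 6*q = 6*q + K*q)
I = 7626 (I = -93*(-82) = 7626)
V(L) = 92 + 5*L (V(L) = 62 + 5*(6 + L) = 62 + (30 + 5*L) = 92 + 5*L)
(I + R) + V(21) = (7626 + 2966) + (92 + 5*21) = 10592 + (92 + 105) = 10592 + 197 = 10789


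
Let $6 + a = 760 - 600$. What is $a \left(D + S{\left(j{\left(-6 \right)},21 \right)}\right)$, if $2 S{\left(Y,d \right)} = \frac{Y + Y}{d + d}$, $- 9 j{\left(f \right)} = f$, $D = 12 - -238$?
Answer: $\frac{346522}{9} \approx 38502.0$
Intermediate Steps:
$D = 250$ ($D = 12 + 238 = 250$)
$a = 154$ ($a = -6 + \left(760 - 600\right) = -6 + 160 = 154$)
$j{\left(f \right)} = - \frac{f}{9}$
$S{\left(Y,d \right)} = \frac{Y}{2 d}$ ($S{\left(Y,d \right)} = \frac{\left(Y + Y\right) \frac{1}{d + d}}{2} = \frac{2 Y \frac{1}{2 d}}{2} = \frac{Y \frac{1}{d}}{2} = \frac{Y}{2 d}$)
$a \left(D + S{\left(j{\left(-6 \right)},21 \right)}\right) = 154 \left(250 + \frac{\left(- \frac{1}{9}\right) \left(-6\right)}{2 \cdot 21}\right) = 154 \left(250 + \frac{1}{2} \cdot \frac{2}{3} \cdot \frac{1}{21}\right) = 154 \left(250 + \frac{1}{63}\right) = 154 \cdot \frac{15751}{63} = \frac{346522}{9}$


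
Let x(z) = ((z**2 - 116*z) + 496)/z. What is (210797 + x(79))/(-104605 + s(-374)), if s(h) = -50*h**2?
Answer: -16650536/560773995 ≈ -0.029692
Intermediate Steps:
x(z) = (496 + z**2 - 116*z)/z
(210797 + x(79))/(-104605 + s(-374)) = (210797 + (-116 + 79 + 496/79))/(-104605 - 50*(-374)**2) = (210797 + (-116 + 79 + 496*(1/79)))/(-104605 - 50*139876) = (210797 + (-116 + 79 + 496/79))/(-104605 - 6993800) = (210797 - 2427/79)/(-7098405) = (16650536/79)*(-1/7098405) = -16650536/560773995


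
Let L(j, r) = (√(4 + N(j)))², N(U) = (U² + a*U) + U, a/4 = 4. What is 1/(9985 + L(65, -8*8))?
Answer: 1/15319 ≈ 6.5278e-5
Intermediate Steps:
a = 16 (a = 4*4 = 16)
N(U) = U² + 17*U (N(U) = (U² + 16*U) + U = U² + 17*U)
L(j, r) = 4 + j*(17 + j) (L(j, r) = (√(4 + j*(17 + j)))² = 4 + j*(17 + j))
1/(9985 + L(65, -8*8)) = 1/(9985 + (4 + 65*(17 + 65))) = 1/(9985 + (4 + 65*82)) = 1/(9985 + (4 + 5330)) = 1/(9985 + 5334) = 1/15319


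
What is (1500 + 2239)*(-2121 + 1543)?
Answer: -2161142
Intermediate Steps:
(1500 + 2239)*(-2121 + 1543) = 3739*(-578) = -2161142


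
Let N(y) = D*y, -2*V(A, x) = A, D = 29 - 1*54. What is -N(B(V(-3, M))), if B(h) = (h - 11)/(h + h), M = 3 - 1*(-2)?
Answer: -475/6 ≈ -79.167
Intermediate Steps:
D = -25 (D = 29 - 54 = -25)
M = 5 (M = 3 + 2 = 5)
V(A, x) = -A/2
B(h) = (-11 + h)/(2*h) (B(h) = (-11 + h)/((2*h)) = (-11 + h)*(1/(2*h)) = (-11 + h)/(2*h))
N(y) = -25*y
-N(B(V(-3, M))) = -(-25)*(-11 - ½*(-3))/(2*((-½*(-3)))) = -(-25)*(-11 + 3/2)/(2*(3/2)) = -(-25)*(½)*(⅔)*(-19/2) = -(-25)*(-19)/6 = -1*475/6 = -475/6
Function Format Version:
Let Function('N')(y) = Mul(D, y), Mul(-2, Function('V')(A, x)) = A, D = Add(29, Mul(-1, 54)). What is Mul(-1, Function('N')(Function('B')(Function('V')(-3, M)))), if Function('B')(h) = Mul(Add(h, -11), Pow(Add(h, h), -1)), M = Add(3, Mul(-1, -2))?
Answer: Rational(-475, 6) ≈ -79.167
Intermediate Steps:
D = -25 (D = Add(29, -54) = -25)
M = 5 (M = Add(3, 2) = 5)
Function('V')(A, x) = Mul(Rational(-1, 2), A)
Function('B')(h) = Mul(Rational(1, 2), Pow(h, -1), Add(-11, h)) (Function('B')(h) = Mul(Add(-11, h), Pow(Mul(2, h), -1)) = Mul(Add(-11, h), Mul(Rational(1, 2), Pow(h, -1))) = Mul(Rational(1, 2), Pow(h, -1), Add(-11, h)))
Function('N')(y) = Mul(-25, y)
Mul(-1, Function('N')(Function('B')(Function('V')(-3, M)))) = Mul(-1, Mul(-25, Mul(Rational(1, 2), Pow(Mul(Rational(-1, 2), -3), -1), Add(-11, Mul(Rational(-1, 2), -3))))) = Mul(-1, Mul(-25, Mul(Rational(1, 2), Pow(Rational(3, 2), -1), Add(-11, Rational(3, 2))))) = Mul(-1, Mul(-25, Mul(Rational(1, 2), Rational(2, 3), Rational(-19, 2)))) = Mul(-1, Mul(-25, Rational(-19, 6))) = Mul(-1, Rational(475, 6)) = Rational(-475, 6)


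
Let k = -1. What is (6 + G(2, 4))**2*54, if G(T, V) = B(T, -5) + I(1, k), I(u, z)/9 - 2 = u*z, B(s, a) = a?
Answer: 5400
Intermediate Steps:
I(u, z) = 18 + 9*u*z (I(u, z) = 18 + 9*(u*z) = 18 + 9*u*z)
G(T, V) = 4 (G(T, V) = -5 + (18 + 9*1*(-1)) = -5 + (18 - 9) = -5 + 9 = 4)
(6 + G(2, 4))**2*54 = (6 + 4)**2*54 = 10**2*54 = 100*54 = 5400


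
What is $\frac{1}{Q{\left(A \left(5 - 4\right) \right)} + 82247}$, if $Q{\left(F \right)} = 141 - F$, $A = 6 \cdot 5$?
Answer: $\frac{1}{82358} \approx 1.2142 \cdot 10^{-5}$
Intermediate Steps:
$A = 30$
$\frac{1}{Q{\left(A \left(5 - 4\right) \right)} + 82247} = \frac{1}{\left(141 - 30 \left(5 - 4\right)\right) + 82247} = \frac{1}{\left(141 - 30 \cdot 1\right) + 82247} = \frac{1}{\left(141 - 30\right) + 82247} = \frac{1}{111 + 82247} = \frac{1}{82358}$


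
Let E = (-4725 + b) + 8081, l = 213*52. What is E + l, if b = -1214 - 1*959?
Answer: 12259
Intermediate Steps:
b = -2173 (b = -1214 - 959 = -2173)
l = 11076
E = 1183 (E = (-4725 - 2173) + 8081 = -6898 + 8081 = 1183)
E + l = 1183 + 11076 = 12259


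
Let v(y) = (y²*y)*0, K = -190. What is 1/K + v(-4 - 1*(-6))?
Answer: -1/190 ≈ -0.0052632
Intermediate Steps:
v(y) = 0 (v(y) = y³*0 = 0)
1/K + v(-4 - 1*(-6)) = 1/(-190) + 0 = -1/190 + 0 = -1/190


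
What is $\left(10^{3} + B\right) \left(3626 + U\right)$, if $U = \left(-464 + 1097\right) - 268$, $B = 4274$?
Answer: $21048534$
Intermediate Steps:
$U = 365$ ($U = 633 - 268 = 365$)
$\left(10^{3} + B\right) \left(3626 + U\right) = \left(10^{3} + 4274\right) \left(3626 + 365\right) = \left(1000 + 4274\right) 3991 = 5274 \cdot 3991 = 21048534$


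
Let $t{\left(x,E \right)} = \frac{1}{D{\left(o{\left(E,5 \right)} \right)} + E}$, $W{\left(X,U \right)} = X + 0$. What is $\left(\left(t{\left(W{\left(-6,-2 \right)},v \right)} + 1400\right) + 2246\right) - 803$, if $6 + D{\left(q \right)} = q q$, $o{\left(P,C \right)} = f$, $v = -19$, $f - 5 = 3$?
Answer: $\frac{110878}{39} \approx 2843.0$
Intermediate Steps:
$f = 8$ ($f = 5 + 3 = 8$)
$W{\left(X,U \right)} = X$
$o{\left(P,C \right)} = 8$
$D{\left(q \right)} = -6 + q^{2}$ ($D{\left(q \right)} = -6 + q q = -6 + q^{2}$)
$t{\left(x,E \right)} = \frac{1}{58 + E}$ ($t{\left(x,E \right)} = \frac{1}{\left(-6 + 8^{2}\right) + E} = \frac{1}{\left(-6 + 64\right) + E} = \frac{1}{58 + E}$)
$\left(\left(t{\left(W{\left(-6,-2 \right)},v \right)} + 1400\right) + 2246\right) - 803 = \left(\left(\frac{1}{58 - 19} + 1400\right) + 2246\right) - 803 = \left(\left(\frac{1}{39} + 1400\right) + 2246\right) - 803 = \left(\frac{54601}{39} + 2246\right) - 803 = \frac{142195}{39} - 803 = \frac{110878}{39}$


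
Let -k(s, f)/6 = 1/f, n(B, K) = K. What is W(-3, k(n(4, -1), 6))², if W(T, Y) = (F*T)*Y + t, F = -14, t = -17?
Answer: 3481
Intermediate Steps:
k(s, f) = -6/f
W(T, Y) = -17 - 14*T*Y (W(T, Y) = (-14*T)*Y - 17 = -14*T*Y - 17 = -17 - 14*T*Y)
W(-3, k(n(4, -1), 6))² = (-17 - 14*(-3)*(-6/6))² = (-17 - 14*(-3)*(-6*⅙))² = (-17 - 14*(-3)*(-1))² = (-17 - 42)² = (-59)² = 3481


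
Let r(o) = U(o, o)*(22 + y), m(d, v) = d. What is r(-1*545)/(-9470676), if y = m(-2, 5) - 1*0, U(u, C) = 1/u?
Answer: 1/258075921 ≈ 3.8748e-9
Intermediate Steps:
y = -2 (y = -2 - 1*0 = -2 + 0 = -2)
r(o) = 20/o (r(o) = (22 - 2)/o = 20/o)
r(-1*545)/(-9470676) = (20/((-1*545)))/(-9470676) = (20/(-545))*(-1/9470676) = (20*(-1/545))*(-1/9470676) = -4/109*(-1/9470676) = 1/258075921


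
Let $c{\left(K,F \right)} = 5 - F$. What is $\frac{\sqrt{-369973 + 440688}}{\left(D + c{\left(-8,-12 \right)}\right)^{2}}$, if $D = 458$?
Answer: $\frac{\sqrt{70715}}{225625} \approx 0.0011786$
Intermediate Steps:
$\frac{\sqrt{-369973 + 440688}}{\left(D + c{\left(-8,-12 \right)}\right)^{2}} = \frac{\sqrt{-369973 + 440688}}{\left(458 + \left(5 - -12\right)\right)^{2}} = \frac{\sqrt{70715}}{\left(458 + \left(5 + 12\right)\right)^{2}} = \frac{\sqrt{70715}}{\left(458 + 17\right)^{2}} = \frac{\sqrt{70715}}{475^{2}} = \frac{\sqrt{70715}}{225625}$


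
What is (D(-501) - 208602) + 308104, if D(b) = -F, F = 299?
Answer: 99203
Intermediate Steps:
D(b) = -299 (D(b) = -1*299 = -299)
(D(-501) - 208602) + 308104 = (-299 - 208602) + 308104 = -208901 + 308104 = 99203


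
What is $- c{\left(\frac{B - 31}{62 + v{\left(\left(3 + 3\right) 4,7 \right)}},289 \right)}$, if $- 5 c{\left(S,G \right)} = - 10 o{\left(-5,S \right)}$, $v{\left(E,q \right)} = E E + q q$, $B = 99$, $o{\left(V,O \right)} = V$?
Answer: $10$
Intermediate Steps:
$v{\left(E,q \right)} = E^{2} + q^{2}$
$c{\left(S,G \right)} = -10$ ($c{\left(S,G \right)} = - \frac{\left(-10\right) \left(-5\right)}{5} = \left(- \frac{1}{5}\right) 50 = -10$)
$- c{\left(\frac{B - 31}{62 + v{\left(\left(3 + 3\right) 4,7 \right)}},289 \right)} = \left(-1\right) \left(-10\right) = 10$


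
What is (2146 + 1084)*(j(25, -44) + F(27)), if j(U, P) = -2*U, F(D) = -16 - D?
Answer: -300390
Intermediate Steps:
(2146 + 1084)*(j(25, -44) + F(27)) = (2146 + 1084)*(-2*25 + (-16 - 1*27)) = 3230*(-50 + (-16 - 27)) = 3230*(-50 - 43) = 3230*(-93) = -300390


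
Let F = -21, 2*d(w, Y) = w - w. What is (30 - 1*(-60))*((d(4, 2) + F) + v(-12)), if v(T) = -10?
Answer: -2790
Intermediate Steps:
d(w, Y) = 0 (d(w, Y) = (w - w)/2 = (1/2)*0 = 0)
(30 - 1*(-60))*((d(4, 2) + F) + v(-12)) = (30 - 1*(-60))*((0 - 21) - 10) = (30 + 60)*(-21 - 10) = 90*(-31) = -2790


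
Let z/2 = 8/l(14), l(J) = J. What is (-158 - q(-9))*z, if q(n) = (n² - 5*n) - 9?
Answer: -2200/7 ≈ -314.29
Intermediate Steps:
q(n) = -9 + n² - 5*n
z = 8/7 (z = 2*(8/14) = 2*(8*(1/14)) = 2*(4/7) = 8/7 ≈ 1.1429)
(-158 - q(-9))*z = (-158 - (-9 + (-9)² - 5*(-9)))*(8/7) = (-158 - (-9 + 81 + 45))*(8/7) = (-158 - 1*117)*(8/7) = (-158 - 117)*(8/7) = -275*8/7 = -2200/7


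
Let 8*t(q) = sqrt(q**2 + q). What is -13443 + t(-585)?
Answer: -13443 + 3*sqrt(9490)/4 ≈ -13370.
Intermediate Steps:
t(q) = sqrt(q + q**2)/8 (t(q) = sqrt(q**2 + q)/8 = sqrt(q + q**2)/8)
-13443 + t(-585) = -13443 + sqrt(-585*(1 - 585))/8 = -13443 + sqrt(-585*(-584))/8 = -13443 + sqrt(341640)/8 = -13443 + (6*sqrt(9490))/8 = -13443 + 3*sqrt(9490)/4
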